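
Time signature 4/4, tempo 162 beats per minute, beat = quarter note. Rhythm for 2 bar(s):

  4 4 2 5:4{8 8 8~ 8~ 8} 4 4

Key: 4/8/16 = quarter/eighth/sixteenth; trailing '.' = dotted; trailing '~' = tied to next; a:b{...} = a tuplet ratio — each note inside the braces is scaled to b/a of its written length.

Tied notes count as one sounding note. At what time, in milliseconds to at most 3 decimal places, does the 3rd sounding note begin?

1. 0.0ms @ 0 + 370.37ms (1)
2. 370.37ms @ 1 + 370.37ms (1)
3. 740.741ms @ 2 + 740.741ms (2)
4. 1481.481ms @ 4 + 148.148ms (2/5)
5. 1629.63ms @ 22/5 + 148.148ms (2/5)
6. 1777.778ms @ 24/5 + 444.444ms (6/5)
7. 2222.222ms @ 6 + 370.37ms (1)
8. 2592.593ms @ 7 + 370.37ms (1)

note 3 onset = 2b = 740.741ms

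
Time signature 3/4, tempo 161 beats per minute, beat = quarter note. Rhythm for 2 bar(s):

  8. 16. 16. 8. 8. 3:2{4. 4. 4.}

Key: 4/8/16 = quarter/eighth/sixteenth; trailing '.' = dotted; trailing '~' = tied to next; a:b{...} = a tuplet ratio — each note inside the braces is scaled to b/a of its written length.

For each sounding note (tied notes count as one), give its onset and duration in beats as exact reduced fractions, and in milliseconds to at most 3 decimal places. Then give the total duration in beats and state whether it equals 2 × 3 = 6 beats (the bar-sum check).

1) 0.0ms=0b +279.503ms=3/4b
2) 279.503ms=3/4b +139.752ms=3/8b
3) 419.255ms=9/8b +139.752ms=3/8b
4) 559.006ms=3/2b +279.503ms=3/4b
5) 838.509ms=9/4b +279.503ms=3/4b
6) 1118.012ms=3b +372.671ms=1b
7) 1490.683ms=4b +372.671ms=1b
8) 1863.354ms=5b +372.671ms=1b
Σ=6b of 6 (161bpm 3/4) — PASS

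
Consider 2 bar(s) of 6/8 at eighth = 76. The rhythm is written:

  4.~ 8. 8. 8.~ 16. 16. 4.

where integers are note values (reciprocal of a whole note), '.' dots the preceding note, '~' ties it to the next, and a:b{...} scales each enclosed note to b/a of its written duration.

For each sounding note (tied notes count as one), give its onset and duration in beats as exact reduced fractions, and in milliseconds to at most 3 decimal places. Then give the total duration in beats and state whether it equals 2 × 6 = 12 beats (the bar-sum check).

1) 0.0ms=0b +3552.632ms=9/2b
2) 3552.632ms=9/2b +1184.211ms=3/2b
3) 4736.842ms=6b +1776.316ms=9/4b
4) 6513.158ms=33/4b +592.105ms=3/4b
5) 7105.263ms=9b +2368.421ms=3b
Σ=12b of 12 (76bpm 6/8) — PASS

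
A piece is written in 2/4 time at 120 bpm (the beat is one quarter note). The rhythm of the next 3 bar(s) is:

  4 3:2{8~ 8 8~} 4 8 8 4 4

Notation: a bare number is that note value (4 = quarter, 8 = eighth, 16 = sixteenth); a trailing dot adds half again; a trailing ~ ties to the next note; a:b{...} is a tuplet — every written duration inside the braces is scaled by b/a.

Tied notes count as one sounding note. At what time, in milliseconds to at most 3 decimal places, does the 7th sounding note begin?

note 7 onset = 5b = 2500.0ms

1. 0.0ms @ 0 + 500.0ms (1)
2. 500.0ms @ 1 + 333.333ms (2/3)
3. 833.333ms @ 5/3 + 666.667ms (4/3)
4. 1500.0ms @ 3 + 250.0ms (1/2)
5. 1750.0ms @ 7/2 + 250.0ms (1/2)
6. 2000.0ms @ 4 + 500.0ms (1)
7. 2500.0ms @ 5 + 500.0ms (1)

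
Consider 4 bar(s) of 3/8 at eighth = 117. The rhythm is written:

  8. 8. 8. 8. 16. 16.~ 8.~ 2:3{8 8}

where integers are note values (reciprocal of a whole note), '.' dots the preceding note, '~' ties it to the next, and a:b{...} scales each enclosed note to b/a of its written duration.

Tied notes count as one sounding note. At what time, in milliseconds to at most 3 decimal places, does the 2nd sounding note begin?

1. 0.0ms @ 0 + 769.231ms (3/2)
2. 769.231ms @ 3/2 + 769.231ms (3/2)
3. 1538.462ms @ 3 + 769.231ms (3/2)
4. 2307.692ms @ 9/2 + 769.231ms (3/2)
5. 3076.923ms @ 6 + 384.615ms (3/4)
6. 3461.538ms @ 27/4 + 1923.077ms (15/4)
7. 5384.615ms @ 21/2 + 769.231ms (3/2)

note 2 onset = 3/2b = 769.231ms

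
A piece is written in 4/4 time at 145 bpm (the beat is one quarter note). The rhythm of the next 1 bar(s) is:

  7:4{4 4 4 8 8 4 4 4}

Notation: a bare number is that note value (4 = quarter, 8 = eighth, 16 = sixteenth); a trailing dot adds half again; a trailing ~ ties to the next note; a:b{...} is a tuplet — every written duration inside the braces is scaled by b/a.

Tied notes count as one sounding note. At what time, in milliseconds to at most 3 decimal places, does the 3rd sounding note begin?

note 3 onset = 8/7b = 472.906ms

1. 0.0ms @ 0 + 236.453ms (4/7)
2. 236.453ms @ 4/7 + 236.453ms (4/7)
3. 472.906ms @ 8/7 + 236.453ms (4/7)
4. 709.36ms @ 12/7 + 118.227ms (2/7)
5. 827.586ms @ 2 + 118.227ms (2/7)
6. 945.813ms @ 16/7 + 236.453ms (4/7)
7. 1182.266ms @ 20/7 + 236.453ms (4/7)
8. 1418.719ms @ 24/7 + 236.453ms (4/7)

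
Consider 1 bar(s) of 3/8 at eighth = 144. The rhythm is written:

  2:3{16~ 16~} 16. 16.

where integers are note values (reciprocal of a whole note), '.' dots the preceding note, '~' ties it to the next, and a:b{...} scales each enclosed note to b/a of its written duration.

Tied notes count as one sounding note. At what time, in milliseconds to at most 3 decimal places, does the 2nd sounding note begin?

1. 0.0ms @ 0 + 937.5ms (9/4)
2. 937.5ms @ 9/4 + 312.5ms (3/4)

note 2 onset = 9/4b = 937.5ms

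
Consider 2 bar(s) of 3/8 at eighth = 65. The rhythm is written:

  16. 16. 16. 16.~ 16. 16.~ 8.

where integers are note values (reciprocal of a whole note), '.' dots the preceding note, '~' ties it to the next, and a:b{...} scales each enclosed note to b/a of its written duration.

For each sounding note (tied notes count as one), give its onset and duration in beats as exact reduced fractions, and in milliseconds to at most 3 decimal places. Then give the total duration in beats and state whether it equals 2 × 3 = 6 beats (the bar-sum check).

1) 0.0ms=0b +692.308ms=3/4b
2) 692.308ms=3/4b +692.308ms=3/4b
3) 1384.615ms=3/2b +692.308ms=3/4b
4) 2076.923ms=9/4b +1384.615ms=3/2b
5) 3461.538ms=15/4b +2076.923ms=9/4b
Σ=6b of 6 (65bpm 3/8) — PASS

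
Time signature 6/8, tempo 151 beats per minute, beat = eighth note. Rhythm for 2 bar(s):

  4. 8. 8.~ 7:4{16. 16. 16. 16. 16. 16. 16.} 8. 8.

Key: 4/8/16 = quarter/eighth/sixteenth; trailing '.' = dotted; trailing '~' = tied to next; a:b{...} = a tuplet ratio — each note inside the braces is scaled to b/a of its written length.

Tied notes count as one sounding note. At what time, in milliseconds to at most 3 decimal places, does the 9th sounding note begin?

note 9 onset = 60/7b = 3405.866ms

1. 0.0ms @ 0 + 1192.053ms (3)
2. 1192.053ms @ 3 + 596.026ms (3/2)
3. 1788.079ms @ 9/2 + 766.32ms (27/14)
4. 2554.399ms @ 45/7 + 170.293ms (3/7)
5. 2724.693ms @ 48/7 + 170.293ms (3/7)
6. 2894.986ms @ 51/7 + 170.293ms (3/7)
7. 3065.279ms @ 54/7 + 170.293ms (3/7)
8. 3235.572ms @ 57/7 + 170.293ms (3/7)
9. 3405.866ms @ 60/7 + 170.293ms (3/7)
10. 3576.159ms @ 9 + 596.026ms (3/2)
11. 4172.185ms @ 21/2 + 596.026ms (3/2)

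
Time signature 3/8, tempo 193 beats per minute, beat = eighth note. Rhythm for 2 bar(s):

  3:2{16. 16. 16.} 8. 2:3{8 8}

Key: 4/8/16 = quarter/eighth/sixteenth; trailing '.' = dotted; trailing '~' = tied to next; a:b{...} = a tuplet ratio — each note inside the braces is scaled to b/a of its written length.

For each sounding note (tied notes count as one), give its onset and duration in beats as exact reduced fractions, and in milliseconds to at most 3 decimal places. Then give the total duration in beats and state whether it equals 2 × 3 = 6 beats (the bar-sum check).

1) 0.0ms=0b +155.44ms=1/2b
2) 155.44ms=1/2b +155.44ms=1/2b
3) 310.881ms=1b +155.44ms=1/2b
4) 466.321ms=3/2b +466.321ms=3/2b
5) 932.642ms=3b +466.321ms=3/2b
6) 1398.964ms=9/2b +466.321ms=3/2b
Σ=6b of 6 (193bpm 3/8) — PASS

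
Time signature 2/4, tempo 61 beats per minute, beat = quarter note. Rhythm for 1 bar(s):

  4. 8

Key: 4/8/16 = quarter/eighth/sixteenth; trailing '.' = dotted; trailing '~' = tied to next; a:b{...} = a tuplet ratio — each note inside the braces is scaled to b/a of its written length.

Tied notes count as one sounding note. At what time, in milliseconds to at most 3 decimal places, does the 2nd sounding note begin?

1. 0.0ms @ 0 + 1475.41ms (3/2)
2. 1475.41ms @ 3/2 + 491.803ms (1/2)

note 2 onset = 3/2b = 1475.41ms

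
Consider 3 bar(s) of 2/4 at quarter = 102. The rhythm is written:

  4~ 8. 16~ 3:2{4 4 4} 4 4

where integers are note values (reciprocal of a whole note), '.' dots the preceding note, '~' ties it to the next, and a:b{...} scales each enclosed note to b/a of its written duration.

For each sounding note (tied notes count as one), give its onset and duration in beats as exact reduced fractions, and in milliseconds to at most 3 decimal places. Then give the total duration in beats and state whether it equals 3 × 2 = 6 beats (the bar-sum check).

1) 0.0ms=0b +1029.412ms=7/4b
2) 1029.412ms=7/4b +539.216ms=11/12b
3) 1568.627ms=8/3b +392.157ms=2/3b
4) 1960.784ms=10/3b +392.157ms=2/3b
5) 2352.941ms=4b +588.235ms=1b
6) 2941.176ms=5b +588.235ms=1b
Σ=6b of 6 (102bpm 2/4) — PASS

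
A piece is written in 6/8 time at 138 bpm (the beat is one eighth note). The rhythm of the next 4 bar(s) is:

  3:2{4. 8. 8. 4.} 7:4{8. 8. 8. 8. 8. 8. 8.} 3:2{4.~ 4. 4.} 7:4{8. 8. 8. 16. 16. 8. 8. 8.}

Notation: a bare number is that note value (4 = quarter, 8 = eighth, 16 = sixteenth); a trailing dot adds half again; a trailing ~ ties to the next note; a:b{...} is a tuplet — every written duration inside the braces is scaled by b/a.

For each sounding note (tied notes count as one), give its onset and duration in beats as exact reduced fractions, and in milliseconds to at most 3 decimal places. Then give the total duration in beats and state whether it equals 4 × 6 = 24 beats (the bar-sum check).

1) 0.0ms=0b +869.565ms=2b
2) 869.565ms=2b +434.783ms=1b
3) 1304.348ms=3b +434.783ms=1b
4) 1739.13ms=4b +869.565ms=2b
5) 2608.696ms=6b +372.671ms=6/7b
6) 2981.366ms=48/7b +372.671ms=6/7b
7) 3354.037ms=54/7b +372.671ms=6/7b
8) 3726.708ms=60/7b +372.671ms=6/7b
9) 4099.379ms=66/7b +372.671ms=6/7b
10) 4472.05ms=72/7b +372.671ms=6/7b
11) 4844.72ms=78/7b +372.671ms=6/7b
12) 5217.391ms=12b +1739.13ms=4b
13) 6956.522ms=16b +869.565ms=2b
14) 7826.087ms=18b +372.671ms=6/7b
15) 8198.758ms=132/7b +372.671ms=6/7b
16) 8571.429ms=138/7b +372.671ms=6/7b
17) 8944.099ms=144/7b +186.335ms=3/7b
18) 9130.435ms=21b +186.335ms=3/7b
19) 9316.77ms=150/7b +372.671ms=6/7b
20) 9689.441ms=156/7b +372.671ms=6/7b
21) 10062.112ms=162/7b +372.671ms=6/7b
Σ=24b of 24 (138bpm 6/8) — PASS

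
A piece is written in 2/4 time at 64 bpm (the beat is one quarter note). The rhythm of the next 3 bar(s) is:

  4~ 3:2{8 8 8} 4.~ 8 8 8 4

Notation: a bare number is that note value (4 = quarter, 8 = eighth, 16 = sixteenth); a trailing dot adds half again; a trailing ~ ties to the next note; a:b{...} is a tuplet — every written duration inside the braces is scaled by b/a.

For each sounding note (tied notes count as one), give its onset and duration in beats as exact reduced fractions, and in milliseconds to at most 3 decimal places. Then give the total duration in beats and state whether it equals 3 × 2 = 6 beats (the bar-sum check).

1) 0.0ms=0b +1250.0ms=4/3b
2) 1250.0ms=4/3b +312.5ms=1/3b
3) 1562.5ms=5/3b +312.5ms=1/3b
4) 1875.0ms=2b +1875.0ms=2b
5) 3750.0ms=4b +468.75ms=1/2b
6) 4218.75ms=9/2b +468.75ms=1/2b
7) 4687.5ms=5b +937.5ms=1b
Σ=6b of 6 (64bpm 2/4) — PASS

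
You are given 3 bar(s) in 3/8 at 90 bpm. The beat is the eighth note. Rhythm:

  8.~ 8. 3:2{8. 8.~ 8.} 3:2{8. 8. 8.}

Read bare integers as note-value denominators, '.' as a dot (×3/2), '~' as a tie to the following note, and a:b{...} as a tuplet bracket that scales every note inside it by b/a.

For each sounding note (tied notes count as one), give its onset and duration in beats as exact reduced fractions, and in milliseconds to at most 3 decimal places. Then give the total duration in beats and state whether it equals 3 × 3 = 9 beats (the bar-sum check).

1) 0.0ms=0b +2000.0ms=3b
2) 2000.0ms=3b +666.667ms=1b
3) 2666.667ms=4b +1333.333ms=2b
4) 4000.0ms=6b +666.667ms=1b
5) 4666.667ms=7b +666.667ms=1b
6) 5333.333ms=8b +666.667ms=1b
Σ=9b of 9 (90bpm 3/8) — PASS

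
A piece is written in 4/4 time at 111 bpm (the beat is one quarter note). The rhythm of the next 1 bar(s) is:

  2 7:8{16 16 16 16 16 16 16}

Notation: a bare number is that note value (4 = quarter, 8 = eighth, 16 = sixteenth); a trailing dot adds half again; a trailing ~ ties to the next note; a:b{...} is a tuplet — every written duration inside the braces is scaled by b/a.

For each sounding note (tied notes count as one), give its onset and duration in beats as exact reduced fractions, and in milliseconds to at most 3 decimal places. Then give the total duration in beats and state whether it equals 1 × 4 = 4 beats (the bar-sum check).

1) 0.0ms=0b +1081.081ms=2b
2) 1081.081ms=2b +154.44ms=2/7b
3) 1235.521ms=16/7b +154.44ms=2/7b
4) 1389.961ms=18/7b +154.44ms=2/7b
5) 1544.402ms=20/7b +154.44ms=2/7b
6) 1698.842ms=22/7b +154.44ms=2/7b
7) 1853.282ms=24/7b +154.44ms=2/7b
8) 2007.722ms=26/7b +154.44ms=2/7b
Σ=4b of 4 (111bpm 4/4) — PASS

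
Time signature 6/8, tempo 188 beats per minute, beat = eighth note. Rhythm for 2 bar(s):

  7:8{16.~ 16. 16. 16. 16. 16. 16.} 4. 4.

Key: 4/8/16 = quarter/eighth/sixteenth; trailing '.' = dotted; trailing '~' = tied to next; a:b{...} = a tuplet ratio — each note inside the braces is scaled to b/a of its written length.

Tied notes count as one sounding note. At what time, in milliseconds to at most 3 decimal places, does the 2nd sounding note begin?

1. 0.0ms @ 0 + 547.112ms (12/7)
2. 547.112ms @ 12/7 + 273.556ms (6/7)
3. 820.669ms @ 18/7 + 273.556ms (6/7)
4. 1094.225ms @ 24/7 + 273.556ms (6/7)
5. 1367.781ms @ 30/7 + 273.556ms (6/7)
6. 1641.337ms @ 36/7 + 273.556ms (6/7)
7. 1914.894ms @ 6 + 957.447ms (3)
8. 2872.34ms @ 9 + 957.447ms (3)

note 2 onset = 12/7b = 547.112ms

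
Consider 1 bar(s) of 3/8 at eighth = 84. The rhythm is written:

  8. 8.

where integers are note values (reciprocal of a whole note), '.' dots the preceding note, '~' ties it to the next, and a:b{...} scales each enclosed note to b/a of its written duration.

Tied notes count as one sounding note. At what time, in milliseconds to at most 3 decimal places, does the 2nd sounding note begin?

note 2 onset = 3/2b = 1071.429ms

1. 0.0ms @ 0 + 1071.429ms (3/2)
2. 1071.429ms @ 3/2 + 1071.429ms (3/2)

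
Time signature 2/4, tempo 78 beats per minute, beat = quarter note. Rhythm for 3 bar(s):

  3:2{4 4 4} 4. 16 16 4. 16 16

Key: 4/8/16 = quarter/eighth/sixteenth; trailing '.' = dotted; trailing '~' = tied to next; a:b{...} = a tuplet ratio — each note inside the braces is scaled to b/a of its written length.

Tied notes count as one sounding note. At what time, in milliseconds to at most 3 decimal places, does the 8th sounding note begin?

note 8 onset = 11/2b = 4230.769ms

1. 0.0ms @ 0 + 512.821ms (2/3)
2. 512.821ms @ 2/3 + 512.821ms (2/3)
3. 1025.641ms @ 4/3 + 512.821ms (2/3)
4. 1538.462ms @ 2 + 1153.846ms (3/2)
5. 2692.308ms @ 7/2 + 192.308ms (1/4)
6. 2884.615ms @ 15/4 + 192.308ms (1/4)
7. 3076.923ms @ 4 + 1153.846ms (3/2)
8. 4230.769ms @ 11/2 + 192.308ms (1/4)
9. 4423.077ms @ 23/4 + 192.308ms (1/4)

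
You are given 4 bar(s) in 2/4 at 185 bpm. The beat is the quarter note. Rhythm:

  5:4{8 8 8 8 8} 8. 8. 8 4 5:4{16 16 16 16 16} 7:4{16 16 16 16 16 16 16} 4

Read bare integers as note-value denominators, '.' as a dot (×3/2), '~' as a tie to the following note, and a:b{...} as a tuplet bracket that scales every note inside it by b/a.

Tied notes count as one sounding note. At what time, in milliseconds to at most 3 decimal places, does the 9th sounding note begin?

1. 0.0ms @ 0 + 129.73ms (2/5)
2. 129.73ms @ 2/5 + 129.73ms (2/5)
3. 259.459ms @ 4/5 + 129.73ms (2/5)
4. 389.189ms @ 6/5 + 129.73ms (2/5)
5. 518.919ms @ 8/5 + 129.73ms (2/5)
6. 648.649ms @ 2 + 243.243ms (3/4)
7. 891.892ms @ 11/4 + 243.243ms (3/4)
8. 1135.135ms @ 7/2 + 162.162ms (1/2)
9. 1297.297ms @ 4 + 324.324ms (1)
10. 1621.622ms @ 5 + 64.865ms (1/5)
11. 1686.486ms @ 26/5 + 64.865ms (1/5)
12. 1751.351ms @ 27/5 + 64.865ms (1/5)
13. 1816.216ms @ 28/5 + 64.865ms (1/5)
14. 1881.081ms @ 29/5 + 64.865ms (1/5)
15. 1945.946ms @ 6 + 46.332ms (1/7)
16. 1992.278ms @ 43/7 + 46.332ms (1/7)
17. 2038.61ms @ 44/7 + 46.332ms (1/7)
18. 2084.942ms @ 45/7 + 46.332ms (1/7)
19. 2131.274ms @ 46/7 + 46.332ms (1/7)
20. 2177.606ms @ 47/7 + 46.332ms (1/7)
21. 2223.938ms @ 48/7 + 46.332ms (1/7)
22. 2270.27ms @ 7 + 324.324ms (1)

note 9 onset = 4b = 1297.297ms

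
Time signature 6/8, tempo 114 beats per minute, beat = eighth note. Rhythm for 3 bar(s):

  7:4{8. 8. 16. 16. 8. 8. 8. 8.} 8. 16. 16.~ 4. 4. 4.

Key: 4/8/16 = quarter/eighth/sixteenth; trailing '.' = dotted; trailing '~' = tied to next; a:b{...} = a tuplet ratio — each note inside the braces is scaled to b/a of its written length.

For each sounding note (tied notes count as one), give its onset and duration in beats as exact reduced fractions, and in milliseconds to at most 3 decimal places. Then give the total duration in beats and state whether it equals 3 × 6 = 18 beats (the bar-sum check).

1) 0.0ms=0b +451.128ms=6/7b
2) 451.128ms=6/7b +451.128ms=6/7b
3) 902.256ms=12/7b +225.564ms=3/7b
4) 1127.82ms=15/7b +225.564ms=3/7b
5) 1353.383ms=18/7b +451.128ms=6/7b
6) 1804.511ms=24/7b +451.128ms=6/7b
7) 2255.639ms=30/7b +451.128ms=6/7b
8) 2706.767ms=36/7b +451.128ms=6/7b
9) 3157.895ms=6b +789.474ms=3/2b
10) 3947.368ms=15/2b +394.737ms=3/4b
11) 4342.105ms=33/4b +1973.684ms=15/4b
12) 6315.789ms=12b +1578.947ms=3b
13) 7894.737ms=15b +1578.947ms=3b
Σ=18b of 18 (114bpm 6/8) — PASS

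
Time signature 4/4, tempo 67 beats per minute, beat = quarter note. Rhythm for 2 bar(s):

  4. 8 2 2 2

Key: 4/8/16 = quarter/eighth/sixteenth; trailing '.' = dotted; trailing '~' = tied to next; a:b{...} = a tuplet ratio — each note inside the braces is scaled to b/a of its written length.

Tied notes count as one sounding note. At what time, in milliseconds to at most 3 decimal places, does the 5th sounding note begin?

1. 0.0ms @ 0 + 1343.284ms (3/2)
2. 1343.284ms @ 3/2 + 447.761ms (1/2)
3. 1791.045ms @ 2 + 1791.045ms (2)
4. 3582.09ms @ 4 + 1791.045ms (2)
5. 5373.134ms @ 6 + 1791.045ms (2)

note 5 onset = 6b = 5373.134ms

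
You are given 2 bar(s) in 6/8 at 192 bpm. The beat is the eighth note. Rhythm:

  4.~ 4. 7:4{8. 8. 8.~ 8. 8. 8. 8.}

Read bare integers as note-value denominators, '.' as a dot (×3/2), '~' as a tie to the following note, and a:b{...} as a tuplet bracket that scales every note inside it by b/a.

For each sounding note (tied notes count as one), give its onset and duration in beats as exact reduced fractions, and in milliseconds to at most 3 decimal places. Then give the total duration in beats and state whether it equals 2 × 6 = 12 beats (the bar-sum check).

1) 0.0ms=0b +1875.0ms=6b
2) 1875.0ms=6b +267.857ms=6/7b
3) 2142.857ms=48/7b +267.857ms=6/7b
4) 2410.714ms=54/7b +535.714ms=12/7b
5) 2946.429ms=66/7b +267.857ms=6/7b
6) 3214.286ms=72/7b +267.857ms=6/7b
7) 3482.143ms=78/7b +267.857ms=6/7b
Σ=12b of 12 (192bpm 6/8) — PASS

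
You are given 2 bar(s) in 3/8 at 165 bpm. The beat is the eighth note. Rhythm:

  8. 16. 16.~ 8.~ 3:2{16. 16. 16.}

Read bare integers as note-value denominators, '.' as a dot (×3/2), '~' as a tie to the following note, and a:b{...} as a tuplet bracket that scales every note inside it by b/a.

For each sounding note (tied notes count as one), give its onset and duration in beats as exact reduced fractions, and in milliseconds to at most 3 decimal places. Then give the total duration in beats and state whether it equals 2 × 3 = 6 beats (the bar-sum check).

1) 0.0ms=0b +545.455ms=3/2b
2) 545.455ms=3/2b +272.727ms=3/4b
3) 818.182ms=9/4b +1000.0ms=11/4b
4) 1818.182ms=5b +181.818ms=1/2b
5) 2000.0ms=11/2b +181.818ms=1/2b
Σ=6b of 6 (165bpm 3/8) — PASS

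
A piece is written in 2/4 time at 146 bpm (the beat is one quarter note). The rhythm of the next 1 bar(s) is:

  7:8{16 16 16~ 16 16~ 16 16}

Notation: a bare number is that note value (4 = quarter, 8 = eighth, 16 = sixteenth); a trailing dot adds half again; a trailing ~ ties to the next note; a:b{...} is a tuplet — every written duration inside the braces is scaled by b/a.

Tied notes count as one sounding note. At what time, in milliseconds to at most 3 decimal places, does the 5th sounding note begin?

note 5 onset = 12/7b = 704.501ms

1. 0.0ms @ 0 + 117.417ms (2/7)
2. 117.417ms @ 2/7 + 117.417ms (2/7)
3. 234.834ms @ 4/7 + 234.834ms (4/7)
4. 469.667ms @ 8/7 + 234.834ms (4/7)
5. 704.501ms @ 12/7 + 117.417ms (2/7)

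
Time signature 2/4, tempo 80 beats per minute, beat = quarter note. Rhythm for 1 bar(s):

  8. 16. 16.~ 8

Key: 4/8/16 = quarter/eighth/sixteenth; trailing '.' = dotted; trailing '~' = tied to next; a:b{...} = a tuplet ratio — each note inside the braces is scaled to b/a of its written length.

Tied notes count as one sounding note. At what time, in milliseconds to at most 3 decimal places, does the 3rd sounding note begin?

1. 0.0ms @ 0 + 562.5ms (3/4)
2. 562.5ms @ 3/4 + 281.25ms (3/8)
3. 843.75ms @ 9/8 + 656.25ms (7/8)

note 3 onset = 9/8b = 843.75ms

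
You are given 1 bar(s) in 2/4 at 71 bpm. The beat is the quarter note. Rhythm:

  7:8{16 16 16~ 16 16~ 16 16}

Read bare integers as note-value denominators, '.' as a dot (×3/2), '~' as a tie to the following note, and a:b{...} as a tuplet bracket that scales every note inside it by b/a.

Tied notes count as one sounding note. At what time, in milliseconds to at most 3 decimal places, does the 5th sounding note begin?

1. 0.0ms @ 0 + 241.449ms (2/7)
2. 241.449ms @ 2/7 + 241.449ms (2/7)
3. 482.897ms @ 4/7 + 482.897ms (4/7)
4. 965.795ms @ 8/7 + 482.897ms (4/7)
5. 1448.692ms @ 12/7 + 241.449ms (2/7)

note 5 onset = 12/7b = 1448.692ms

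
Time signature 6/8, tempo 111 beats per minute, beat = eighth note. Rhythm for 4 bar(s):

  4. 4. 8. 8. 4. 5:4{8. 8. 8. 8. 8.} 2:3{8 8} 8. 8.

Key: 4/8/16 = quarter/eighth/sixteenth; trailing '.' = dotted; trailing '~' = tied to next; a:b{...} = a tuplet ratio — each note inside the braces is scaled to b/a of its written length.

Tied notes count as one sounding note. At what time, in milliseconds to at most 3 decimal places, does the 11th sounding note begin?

note 11 onset = 18b = 9729.73ms

1. 0.0ms @ 0 + 1621.622ms (3)
2. 1621.622ms @ 3 + 1621.622ms (3)
3. 3243.243ms @ 6 + 810.811ms (3/2)
4. 4054.054ms @ 15/2 + 810.811ms (3/2)
5. 4864.865ms @ 9 + 1621.622ms (3)
6. 6486.486ms @ 12 + 648.649ms (6/5)
7. 7135.135ms @ 66/5 + 648.649ms (6/5)
8. 7783.784ms @ 72/5 + 648.649ms (6/5)
9. 8432.432ms @ 78/5 + 648.649ms (6/5)
10. 9081.081ms @ 84/5 + 648.649ms (6/5)
11. 9729.73ms @ 18 + 810.811ms (3/2)
12. 10540.541ms @ 39/2 + 810.811ms (3/2)
13. 11351.351ms @ 21 + 810.811ms (3/2)
14. 12162.162ms @ 45/2 + 810.811ms (3/2)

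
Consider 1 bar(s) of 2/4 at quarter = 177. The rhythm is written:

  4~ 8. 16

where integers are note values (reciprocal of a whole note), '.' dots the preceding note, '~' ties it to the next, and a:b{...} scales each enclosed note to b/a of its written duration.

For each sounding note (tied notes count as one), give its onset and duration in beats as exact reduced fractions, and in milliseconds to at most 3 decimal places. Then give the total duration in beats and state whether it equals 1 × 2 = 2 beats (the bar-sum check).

1) 0.0ms=0b +593.22ms=7/4b
2) 593.22ms=7/4b +84.746ms=1/4b
Σ=2b of 2 (177bpm 2/4) — PASS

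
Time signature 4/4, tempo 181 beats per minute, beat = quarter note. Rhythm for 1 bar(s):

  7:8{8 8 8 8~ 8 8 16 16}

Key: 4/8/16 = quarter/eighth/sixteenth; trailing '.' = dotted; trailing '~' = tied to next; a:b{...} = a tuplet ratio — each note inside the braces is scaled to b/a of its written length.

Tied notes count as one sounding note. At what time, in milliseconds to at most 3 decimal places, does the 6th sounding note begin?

note 6 onset = 24/7b = 1136.543ms

1. 0.0ms @ 0 + 189.424ms (4/7)
2. 189.424ms @ 4/7 + 189.424ms (4/7)
3. 378.848ms @ 8/7 + 189.424ms (4/7)
4. 568.272ms @ 12/7 + 378.848ms (8/7)
5. 947.119ms @ 20/7 + 189.424ms (4/7)
6. 1136.543ms @ 24/7 + 94.712ms (2/7)
7. 1231.255ms @ 26/7 + 94.712ms (2/7)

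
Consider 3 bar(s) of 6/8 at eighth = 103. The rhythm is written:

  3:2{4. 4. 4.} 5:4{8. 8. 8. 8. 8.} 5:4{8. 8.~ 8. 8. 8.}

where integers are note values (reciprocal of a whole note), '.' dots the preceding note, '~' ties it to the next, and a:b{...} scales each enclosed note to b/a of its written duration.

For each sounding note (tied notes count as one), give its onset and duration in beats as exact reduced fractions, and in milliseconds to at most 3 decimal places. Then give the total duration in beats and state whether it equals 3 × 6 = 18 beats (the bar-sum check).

1) 0.0ms=0b +1165.049ms=2b
2) 1165.049ms=2b +1165.049ms=2b
3) 2330.097ms=4b +1165.049ms=2b
4) 3495.146ms=6b +699.029ms=6/5b
5) 4194.175ms=36/5b +699.029ms=6/5b
6) 4893.204ms=42/5b +699.029ms=6/5b
7) 5592.233ms=48/5b +699.029ms=6/5b
8) 6291.262ms=54/5b +699.029ms=6/5b
9) 6990.291ms=12b +699.029ms=6/5b
10) 7689.32ms=66/5b +1398.058ms=12/5b
11) 9087.379ms=78/5b +699.029ms=6/5b
12) 9786.408ms=84/5b +699.029ms=6/5b
Σ=18b of 18 (103bpm 6/8) — PASS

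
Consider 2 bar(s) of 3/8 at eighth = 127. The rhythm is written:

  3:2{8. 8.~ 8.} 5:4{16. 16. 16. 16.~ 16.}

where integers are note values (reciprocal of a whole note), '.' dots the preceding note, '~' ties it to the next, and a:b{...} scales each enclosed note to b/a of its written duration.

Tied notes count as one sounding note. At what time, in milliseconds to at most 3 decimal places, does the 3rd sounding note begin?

1. 0.0ms @ 0 + 472.441ms (1)
2. 472.441ms @ 1 + 944.882ms (2)
3. 1417.323ms @ 3 + 283.465ms (3/5)
4. 1700.787ms @ 18/5 + 283.465ms (3/5)
5. 1984.252ms @ 21/5 + 283.465ms (3/5)
6. 2267.717ms @ 24/5 + 566.929ms (6/5)

note 3 onset = 3b = 1417.323ms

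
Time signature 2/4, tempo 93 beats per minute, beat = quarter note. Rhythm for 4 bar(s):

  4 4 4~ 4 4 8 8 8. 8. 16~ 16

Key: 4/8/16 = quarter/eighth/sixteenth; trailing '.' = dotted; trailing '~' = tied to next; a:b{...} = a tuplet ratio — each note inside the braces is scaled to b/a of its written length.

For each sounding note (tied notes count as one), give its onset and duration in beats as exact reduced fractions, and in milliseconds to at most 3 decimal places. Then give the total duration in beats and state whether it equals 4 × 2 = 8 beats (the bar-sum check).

1) 0.0ms=0b +645.161ms=1b
2) 645.161ms=1b +645.161ms=1b
3) 1290.323ms=2b +1290.323ms=2b
4) 2580.645ms=4b +645.161ms=1b
5) 3225.806ms=5b +322.581ms=1/2b
6) 3548.387ms=11/2b +322.581ms=1/2b
7) 3870.968ms=6b +483.871ms=3/4b
8) 4354.839ms=27/4b +483.871ms=3/4b
9) 4838.71ms=15/2b +322.581ms=1/2b
Σ=8b of 8 (93bpm 2/4) — PASS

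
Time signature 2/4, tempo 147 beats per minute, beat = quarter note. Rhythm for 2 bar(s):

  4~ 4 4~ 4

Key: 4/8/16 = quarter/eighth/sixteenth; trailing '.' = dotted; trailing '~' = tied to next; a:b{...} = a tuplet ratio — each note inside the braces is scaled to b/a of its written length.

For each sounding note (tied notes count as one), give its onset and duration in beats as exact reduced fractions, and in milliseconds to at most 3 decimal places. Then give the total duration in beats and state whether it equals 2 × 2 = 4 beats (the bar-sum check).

1) 0.0ms=0b +816.327ms=2b
2) 816.327ms=2b +816.327ms=2b
Σ=4b of 4 (147bpm 2/4) — PASS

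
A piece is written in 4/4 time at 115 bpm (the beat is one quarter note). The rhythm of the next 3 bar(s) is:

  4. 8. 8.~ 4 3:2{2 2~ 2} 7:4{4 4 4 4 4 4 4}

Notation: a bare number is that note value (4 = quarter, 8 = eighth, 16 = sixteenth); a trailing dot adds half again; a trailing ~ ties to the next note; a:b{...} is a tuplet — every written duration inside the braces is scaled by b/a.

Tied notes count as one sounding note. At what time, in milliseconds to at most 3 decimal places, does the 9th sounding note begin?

1. 0.0ms @ 0 + 782.609ms (3/2)
2. 782.609ms @ 3/2 + 391.304ms (3/4)
3. 1173.913ms @ 9/4 + 913.043ms (7/4)
4. 2086.957ms @ 4 + 695.652ms (4/3)
5. 2782.609ms @ 16/3 + 1391.304ms (8/3)
6. 4173.913ms @ 8 + 298.137ms (4/7)
7. 4472.05ms @ 60/7 + 298.137ms (4/7)
8. 4770.186ms @ 64/7 + 298.137ms (4/7)
9. 5068.323ms @ 68/7 + 298.137ms (4/7)
10. 5366.46ms @ 72/7 + 298.137ms (4/7)
11. 5664.596ms @ 76/7 + 298.137ms (4/7)
12. 5962.733ms @ 80/7 + 298.137ms (4/7)

note 9 onset = 68/7b = 5068.323ms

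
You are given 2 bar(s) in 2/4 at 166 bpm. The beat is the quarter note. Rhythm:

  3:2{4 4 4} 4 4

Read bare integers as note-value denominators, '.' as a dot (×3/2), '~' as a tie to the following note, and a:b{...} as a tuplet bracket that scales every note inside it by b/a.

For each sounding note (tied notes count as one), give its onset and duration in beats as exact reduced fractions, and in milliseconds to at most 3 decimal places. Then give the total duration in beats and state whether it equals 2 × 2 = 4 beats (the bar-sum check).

1) 0.0ms=0b +240.964ms=2/3b
2) 240.964ms=2/3b +240.964ms=2/3b
3) 481.928ms=4/3b +240.964ms=2/3b
4) 722.892ms=2b +361.446ms=1b
5) 1084.337ms=3b +361.446ms=1b
Σ=4b of 4 (166bpm 2/4) — PASS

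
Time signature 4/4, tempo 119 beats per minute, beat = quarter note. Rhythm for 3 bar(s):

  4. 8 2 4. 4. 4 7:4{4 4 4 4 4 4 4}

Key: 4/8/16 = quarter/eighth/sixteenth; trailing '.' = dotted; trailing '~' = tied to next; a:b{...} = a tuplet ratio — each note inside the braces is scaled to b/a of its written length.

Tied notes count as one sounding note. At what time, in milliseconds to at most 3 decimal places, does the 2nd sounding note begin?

note 2 onset = 3/2b = 756.303ms

1. 0.0ms @ 0 + 756.303ms (3/2)
2. 756.303ms @ 3/2 + 252.101ms (1/2)
3. 1008.403ms @ 2 + 1008.403ms (2)
4. 2016.807ms @ 4 + 756.303ms (3/2)
5. 2773.109ms @ 11/2 + 756.303ms (3/2)
6. 3529.412ms @ 7 + 504.202ms (1)
7. 4033.613ms @ 8 + 288.115ms (4/7)
8. 4321.729ms @ 60/7 + 288.115ms (4/7)
9. 4609.844ms @ 64/7 + 288.115ms (4/7)
10. 4897.959ms @ 68/7 + 288.115ms (4/7)
11. 5186.074ms @ 72/7 + 288.115ms (4/7)
12. 5474.19ms @ 76/7 + 288.115ms (4/7)
13. 5762.305ms @ 80/7 + 288.115ms (4/7)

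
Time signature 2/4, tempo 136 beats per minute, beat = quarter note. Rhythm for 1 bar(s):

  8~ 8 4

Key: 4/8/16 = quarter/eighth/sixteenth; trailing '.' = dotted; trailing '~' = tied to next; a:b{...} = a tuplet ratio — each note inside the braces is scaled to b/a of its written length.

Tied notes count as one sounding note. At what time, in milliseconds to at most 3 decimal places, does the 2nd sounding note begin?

1. 0.0ms @ 0 + 441.176ms (1)
2. 441.176ms @ 1 + 441.176ms (1)

note 2 onset = 1b = 441.176ms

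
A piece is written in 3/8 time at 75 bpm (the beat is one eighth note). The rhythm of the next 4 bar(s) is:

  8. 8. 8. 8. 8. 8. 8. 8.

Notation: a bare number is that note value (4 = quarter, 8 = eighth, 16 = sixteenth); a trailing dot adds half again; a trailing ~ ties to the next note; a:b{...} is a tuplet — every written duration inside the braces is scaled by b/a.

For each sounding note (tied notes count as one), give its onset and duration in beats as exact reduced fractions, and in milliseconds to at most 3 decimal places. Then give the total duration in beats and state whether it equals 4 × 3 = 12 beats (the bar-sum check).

1) 0.0ms=0b +1200.0ms=3/2b
2) 1200.0ms=3/2b +1200.0ms=3/2b
3) 2400.0ms=3b +1200.0ms=3/2b
4) 3600.0ms=9/2b +1200.0ms=3/2b
5) 4800.0ms=6b +1200.0ms=3/2b
6) 6000.0ms=15/2b +1200.0ms=3/2b
7) 7200.0ms=9b +1200.0ms=3/2b
8) 8400.0ms=21/2b +1200.0ms=3/2b
Σ=12b of 12 (75bpm 3/8) — PASS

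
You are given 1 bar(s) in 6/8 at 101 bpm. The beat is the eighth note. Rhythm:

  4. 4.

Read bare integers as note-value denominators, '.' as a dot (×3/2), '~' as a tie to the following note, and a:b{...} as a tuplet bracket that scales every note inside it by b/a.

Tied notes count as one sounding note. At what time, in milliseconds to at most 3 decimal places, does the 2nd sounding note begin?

note 2 onset = 3b = 1782.178ms

1. 0.0ms @ 0 + 1782.178ms (3)
2. 1782.178ms @ 3 + 1782.178ms (3)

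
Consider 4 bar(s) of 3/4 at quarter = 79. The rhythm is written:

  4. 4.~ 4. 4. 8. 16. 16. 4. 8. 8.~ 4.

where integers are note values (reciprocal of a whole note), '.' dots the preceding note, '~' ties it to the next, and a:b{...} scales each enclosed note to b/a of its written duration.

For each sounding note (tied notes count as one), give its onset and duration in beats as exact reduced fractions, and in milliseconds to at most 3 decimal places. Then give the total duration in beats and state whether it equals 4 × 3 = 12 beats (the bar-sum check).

1) 0.0ms=0b +1139.241ms=3/2b
2) 1139.241ms=3/2b +2278.481ms=3b
3) 3417.722ms=9/2b +1139.241ms=3/2b
4) 4556.962ms=6b +569.62ms=3/4b
5) 5126.582ms=27/4b +284.81ms=3/8b
6) 5411.392ms=57/8b +284.81ms=3/8b
7) 5696.203ms=15/2b +1139.241ms=3/2b
8) 6835.443ms=9b +569.62ms=3/4b
9) 7405.063ms=39/4b +1708.861ms=9/4b
Σ=12b of 12 (79bpm 3/4) — PASS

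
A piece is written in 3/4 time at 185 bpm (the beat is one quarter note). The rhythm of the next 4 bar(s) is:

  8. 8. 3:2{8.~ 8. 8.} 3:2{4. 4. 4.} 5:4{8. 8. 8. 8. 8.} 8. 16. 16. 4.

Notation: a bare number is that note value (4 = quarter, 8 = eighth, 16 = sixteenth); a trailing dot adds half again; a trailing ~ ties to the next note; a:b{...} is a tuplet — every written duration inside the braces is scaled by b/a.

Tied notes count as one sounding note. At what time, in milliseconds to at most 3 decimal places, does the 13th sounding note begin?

note 13 onset = 9b = 2918.919ms

1. 0.0ms @ 0 + 243.243ms (3/4)
2. 243.243ms @ 3/4 + 243.243ms (3/4)
3. 486.486ms @ 3/2 + 324.324ms (1)
4. 810.811ms @ 5/2 + 162.162ms (1/2)
5. 972.973ms @ 3 + 324.324ms (1)
6. 1297.297ms @ 4 + 324.324ms (1)
7. 1621.622ms @ 5 + 324.324ms (1)
8. 1945.946ms @ 6 + 194.595ms (3/5)
9. 2140.541ms @ 33/5 + 194.595ms (3/5)
10. 2335.135ms @ 36/5 + 194.595ms (3/5)
11. 2529.73ms @ 39/5 + 194.595ms (3/5)
12. 2724.324ms @ 42/5 + 194.595ms (3/5)
13. 2918.919ms @ 9 + 243.243ms (3/4)
14. 3162.162ms @ 39/4 + 121.622ms (3/8)
15. 3283.784ms @ 81/8 + 121.622ms (3/8)
16. 3405.405ms @ 21/2 + 486.486ms (3/2)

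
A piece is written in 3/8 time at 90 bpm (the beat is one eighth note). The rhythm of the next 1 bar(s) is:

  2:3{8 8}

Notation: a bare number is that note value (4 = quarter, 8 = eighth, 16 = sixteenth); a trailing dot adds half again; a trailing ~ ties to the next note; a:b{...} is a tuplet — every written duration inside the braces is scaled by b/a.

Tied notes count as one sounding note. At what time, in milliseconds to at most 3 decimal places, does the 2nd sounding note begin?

note 2 onset = 3/2b = 1000.0ms

1. 0.0ms @ 0 + 1000.0ms (3/2)
2. 1000.0ms @ 3/2 + 1000.0ms (3/2)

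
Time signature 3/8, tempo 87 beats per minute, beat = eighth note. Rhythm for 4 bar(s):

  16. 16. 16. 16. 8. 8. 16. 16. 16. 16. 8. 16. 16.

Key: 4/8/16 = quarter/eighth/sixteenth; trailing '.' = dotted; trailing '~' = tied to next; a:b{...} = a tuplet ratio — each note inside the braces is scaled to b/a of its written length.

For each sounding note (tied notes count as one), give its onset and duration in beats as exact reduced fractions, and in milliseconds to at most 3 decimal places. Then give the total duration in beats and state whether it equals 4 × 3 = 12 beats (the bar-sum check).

1) 0.0ms=0b +517.241ms=3/4b
2) 517.241ms=3/4b +517.241ms=3/4b
3) 1034.483ms=3/2b +517.241ms=3/4b
4) 1551.724ms=9/4b +517.241ms=3/4b
5) 2068.966ms=3b +1034.483ms=3/2b
6) 3103.448ms=9/2b +1034.483ms=3/2b
7) 4137.931ms=6b +517.241ms=3/4b
8) 4655.172ms=27/4b +517.241ms=3/4b
9) 5172.414ms=15/2b +517.241ms=3/4b
10) 5689.655ms=33/4b +517.241ms=3/4b
11) 6206.897ms=9b +1034.483ms=3/2b
12) 7241.379ms=21/2b +517.241ms=3/4b
13) 7758.621ms=45/4b +517.241ms=3/4b
Σ=12b of 12 (87bpm 3/8) — PASS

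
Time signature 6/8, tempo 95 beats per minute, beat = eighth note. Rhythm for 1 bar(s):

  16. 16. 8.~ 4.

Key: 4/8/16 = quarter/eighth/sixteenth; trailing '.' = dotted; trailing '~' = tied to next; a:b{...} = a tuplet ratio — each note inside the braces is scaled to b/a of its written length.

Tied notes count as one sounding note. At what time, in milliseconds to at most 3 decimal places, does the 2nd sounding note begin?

note 2 onset = 3/4b = 473.684ms

1. 0.0ms @ 0 + 473.684ms (3/4)
2. 473.684ms @ 3/4 + 473.684ms (3/4)
3. 947.368ms @ 3/2 + 2842.105ms (9/2)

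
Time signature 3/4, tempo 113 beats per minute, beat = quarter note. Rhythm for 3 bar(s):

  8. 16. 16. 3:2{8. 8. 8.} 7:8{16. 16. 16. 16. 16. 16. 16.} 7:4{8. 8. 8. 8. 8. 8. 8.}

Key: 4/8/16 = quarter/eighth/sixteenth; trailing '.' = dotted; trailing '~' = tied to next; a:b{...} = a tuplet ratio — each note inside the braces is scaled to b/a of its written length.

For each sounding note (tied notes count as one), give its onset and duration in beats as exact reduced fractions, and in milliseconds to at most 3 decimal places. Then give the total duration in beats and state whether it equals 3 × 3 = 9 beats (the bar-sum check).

1) 0.0ms=0b +398.23ms=3/4b
2) 398.23ms=3/4b +199.115ms=3/8b
3) 597.345ms=9/8b +199.115ms=3/8b
4) 796.46ms=3/2b +265.487ms=1/2b
5) 1061.947ms=2b +265.487ms=1/2b
6) 1327.434ms=5/2b +265.487ms=1/2b
7) 1592.92ms=3b +227.56ms=3/7b
8) 1820.48ms=24/7b +227.56ms=3/7b
9) 2048.04ms=27/7b +227.56ms=3/7b
10) 2275.601ms=30/7b +227.56ms=3/7b
11) 2503.161ms=33/7b +227.56ms=3/7b
12) 2730.721ms=36/7b +227.56ms=3/7b
13) 2958.281ms=39/7b +227.56ms=3/7b
14) 3185.841ms=6b +227.56ms=3/7b
15) 3413.401ms=45/7b +227.56ms=3/7b
16) 3640.961ms=48/7b +227.56ms=3/7b
17) 3868.521ms=51/7b +227.56ms=3/7b
18) 4096.081ms=54/7b +227.56ms=3/7b
19) 4323.641ms=57/7b +227.56ms=3/7b
20) 4551.201ms=60/7b +227.56ms=3/7b
Σ=9b of 9 (113bpm 3/4) — PASS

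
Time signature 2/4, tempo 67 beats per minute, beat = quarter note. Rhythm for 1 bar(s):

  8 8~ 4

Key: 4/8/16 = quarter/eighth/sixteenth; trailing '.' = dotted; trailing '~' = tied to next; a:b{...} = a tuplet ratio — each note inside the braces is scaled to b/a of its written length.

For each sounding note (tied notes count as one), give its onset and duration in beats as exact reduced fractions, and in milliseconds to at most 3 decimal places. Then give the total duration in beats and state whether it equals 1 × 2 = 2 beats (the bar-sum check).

1) 0.0ms=0b +447.761ms=1/2b
2) 447.761ms=1/2b +1343.284ms=3/2b
Σ=2b of 2 (67bpm 2/4) — PASS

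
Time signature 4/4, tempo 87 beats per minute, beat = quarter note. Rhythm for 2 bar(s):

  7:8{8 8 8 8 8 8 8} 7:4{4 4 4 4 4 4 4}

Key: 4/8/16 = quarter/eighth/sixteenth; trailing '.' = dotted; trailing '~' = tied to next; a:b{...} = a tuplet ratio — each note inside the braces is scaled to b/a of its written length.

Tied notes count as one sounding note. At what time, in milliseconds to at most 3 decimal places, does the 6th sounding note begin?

1. 0.0ms @ 0 + 394.089ms (4/7)
2. 394.089ms @ 4/7 + 394.089ms (4/7)
3. 788.177ms @ 8/7 + 394.089ms (4/7)
4. 1182.266ms @ 12/7 + 394.089ms (4/7)
5. 1576.355ms @ 16/7 + 394.089ms (4/7)
6. 1970.443ms @ 20/7 + 394.089ms (4/7)
7. 2364.532ms @ 24/7 + 394.089ms (4/7)
8. 2758.621ms @ 4 + 394.089ms (4/7)
9. 3152.709ms @ 32/7 + 394.089ms (4/7)
10. 3546.798ms @ 36/7 + 394.089ms (4/7)
11. 3940.887ms @ 40/7 + 394.089ms (4/7)
12. 4334.975ms @ 44/7 + 394.089ms (4/7)
13. 4729.064ms @ 48/7 + 394.089ms (4/7)
14. 5123.153ms @ 52/7 + 394.089ms (4/7)

note 6 onset = 20/7b = 1970.443ms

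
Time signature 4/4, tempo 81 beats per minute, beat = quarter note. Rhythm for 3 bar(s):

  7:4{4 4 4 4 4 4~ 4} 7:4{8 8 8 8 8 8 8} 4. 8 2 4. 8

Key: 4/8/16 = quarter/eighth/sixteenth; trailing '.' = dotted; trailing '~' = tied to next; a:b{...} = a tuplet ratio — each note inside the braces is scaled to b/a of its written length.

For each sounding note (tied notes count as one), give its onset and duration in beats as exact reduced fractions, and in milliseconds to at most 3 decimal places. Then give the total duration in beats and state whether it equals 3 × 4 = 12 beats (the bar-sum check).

1) 0.0ms=0b +423.28ms=4/7b
2) 423.28ms=4/7b +423.28ms=4/7b
3) 846.561ms=8/7b +423.28ms=4/7b
4) 1269.841ms=12/7b +423.28ms=4/7b
5) 1693.122ms=16/7b +423.28ms=4/7b
6) 2116.402ms=20/7b +846.561ms=8/7b
7) 2962.963ms=4b +211.64ms=2/7b
8) 3174.603ms=30/7b +211.64ms=2/7b
9) 3386.243ms=32/7b +211.64ms=2/7b
10) 3597.884ms=34/7b +211.64ms=2/7b
11) 3809.524ms=36/7b +211.64ms=2/7b
12) 4021.164ms=38/7b +211.64ms=2/7b
13) 4232.804ms=40/7b +211.64ms=2/7b
14) 4444.444ms=6b +1111.111ms=3/2b
15) 5555.556ms=15/2b +370.37ms=1/2b
16) 5925.926ms=8b +1481.481ms=2b
17) 7407.407ms=10b +1111.111ms=3/2b
18) 8518.519ms=23/2b +370.37ms=1/2b
Σ=12b of 12 (81bpm 4/4) — PASS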